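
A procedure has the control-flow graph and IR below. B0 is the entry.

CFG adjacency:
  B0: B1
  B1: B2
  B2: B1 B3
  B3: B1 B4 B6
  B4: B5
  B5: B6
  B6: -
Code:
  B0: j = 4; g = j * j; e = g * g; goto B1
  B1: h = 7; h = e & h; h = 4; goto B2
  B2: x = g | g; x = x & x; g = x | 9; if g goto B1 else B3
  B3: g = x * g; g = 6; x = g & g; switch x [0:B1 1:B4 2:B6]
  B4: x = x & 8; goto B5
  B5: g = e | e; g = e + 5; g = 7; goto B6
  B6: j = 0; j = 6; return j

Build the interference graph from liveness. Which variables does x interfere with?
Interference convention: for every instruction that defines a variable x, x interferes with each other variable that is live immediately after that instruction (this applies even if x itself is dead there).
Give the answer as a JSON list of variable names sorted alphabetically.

Answer: ["e", "g"]

Working:
Block summaries:
  B0: def={e,g,j} ue=∅
  B1: def={h} ue={e}
  B2: def={g,x} ue={g}
  B3: def={g,x} ue={g,x}
  B4: def={x} ue={x}
  B5: def={g} ue={e}
  B6: def={j} ue=∅

Liveness:
  B0 li=∅ lo={e,g}
  B1 li={e,g} lo={e,g}
  B2 li={e,g} lo={e,g,x}
  B3 li={e,g,x} lo={e,g,x}
  B4 li={e,x} lo={e}
  B5 li={e} lo=∅
  B6 li=∅ lo=∅

Interference:
  e — {g,h,x}
  g — {e,h,x}
  h — {e,g}
  j — ∅
  x — {e,g}

N(x) = ["e", "g"]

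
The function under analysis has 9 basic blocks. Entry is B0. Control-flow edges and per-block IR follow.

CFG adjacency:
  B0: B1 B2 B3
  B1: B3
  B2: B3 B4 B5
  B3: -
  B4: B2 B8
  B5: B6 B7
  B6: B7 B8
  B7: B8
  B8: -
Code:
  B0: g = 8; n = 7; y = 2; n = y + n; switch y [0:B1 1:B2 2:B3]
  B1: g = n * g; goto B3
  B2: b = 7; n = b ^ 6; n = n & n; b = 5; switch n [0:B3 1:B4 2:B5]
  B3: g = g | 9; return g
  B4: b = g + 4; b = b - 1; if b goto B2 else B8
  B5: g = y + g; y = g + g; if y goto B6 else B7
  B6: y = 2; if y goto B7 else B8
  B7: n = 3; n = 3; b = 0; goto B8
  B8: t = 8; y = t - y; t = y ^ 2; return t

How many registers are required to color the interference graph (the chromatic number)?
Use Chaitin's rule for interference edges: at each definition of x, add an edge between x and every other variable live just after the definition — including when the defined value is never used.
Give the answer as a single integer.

Per-block:
  B0: {g,n,y} / ∅
  B1: {g} / {g,n}
  B2: {b,n} / ∅
  B3: {g} / {g}
  B4: {b} / {g}
  B5: {g,y} / {g,y}
  B6: {y} / ∅
  B7: {b,n} / ∅
  B8: {t,y} / {y}

Live sets:
  live B0: ∅→{g,n,y}
  live B1: {g,n}→{g}
  live B2: {g,y}→{g,y}
  live B3: {g}→∅
  live B4: {g,y}→{g,y}
  live B5: {g,y}→{y}
  live B6: ∅→{y}
  live B7: {y}→{y}
  live B8: {y}→∅

Conflict graph:
  b — {g,n,y}
  g — {b,n,y}
  n — {b,g,y}
  t — {y}
  y — {b,g,n,t}

Chromatic number:
  clique {b,g,n,y} ⇒ need ≥ 4
  4-colouring: R0={y}  R1={b,t}  R2={g}  R3={n}
  χ = 4

Answer: 4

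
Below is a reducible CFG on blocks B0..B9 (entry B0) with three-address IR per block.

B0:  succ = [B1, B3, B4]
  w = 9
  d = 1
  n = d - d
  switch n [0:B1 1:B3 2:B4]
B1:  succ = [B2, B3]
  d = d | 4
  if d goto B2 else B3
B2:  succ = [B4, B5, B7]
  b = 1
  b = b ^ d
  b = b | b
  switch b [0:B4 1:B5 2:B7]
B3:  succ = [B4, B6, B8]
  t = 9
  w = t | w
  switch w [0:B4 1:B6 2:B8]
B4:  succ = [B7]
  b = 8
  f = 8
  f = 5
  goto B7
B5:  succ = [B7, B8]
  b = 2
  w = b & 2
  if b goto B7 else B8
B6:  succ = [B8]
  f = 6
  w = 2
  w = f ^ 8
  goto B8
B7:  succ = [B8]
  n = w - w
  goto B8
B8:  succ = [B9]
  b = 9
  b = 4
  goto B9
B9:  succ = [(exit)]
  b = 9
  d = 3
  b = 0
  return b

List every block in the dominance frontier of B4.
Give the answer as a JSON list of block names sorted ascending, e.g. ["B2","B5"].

idom tree: B1←B0 B2←B1 B3←B0 B4←B0 B5←B2 B6←B3 B7←B0 B8←B0 B9←B8
Dom∩ at merges:
  B3: preds {B0,B1}: {B0} ∩ {B0,B1} = {B0}; idom=B0
  B4: preds {B0,B2,B3}: {B0} ∩ {B0,B1,B2} ∩ {B0,B3} = {B0}; idom=B0
  B7: preds {B2,B4,B5}: {B0,B1,B2} ∩ {B0,B4} ∩ {B0,B1,B2,B5} = {B0}; idom=B0
  B8: preds {B3,B5,B6,B7}: {B0,B3} ∩ {B0,B1,B2,B5} ∩ {B0,B3,B6} ∩ {B0,B7} = {B0}; idom=B0

Frontier:
  join B3 pred B0: · stop@B0
  join B3 pred B1: B1 stop@B0
  join B4 pred B0: · stop@B0
  join B4 pred B2: B2→B1 stop@B0
  join B4 pred B3: B3 stop@B0
  join B7 pred B2: B2→B1 stop@B0
  join B7 pred B4: B4 stop@B0
  join B7 pred B5: B5→B2→B1 stop@B0
  join B8 pred B3: B3 stop@B0
  join B8 pred B5: B5→B2→B1 stop@B0
  join B8 pred B6: B6→B3 stop@B0
  join B8 pred B7: B7 stop@B0
  B0: DF=∅
  B1: DF={B3,B4,B7,B8}
  B2: DF={B4,B7,B8}
  B3: DF={B4,B8}
  B4: DF={B7}
  B5: DF={B7,B8}
  B6: DF={B8}
  B7: DF={B8}
  B8: DF=∅
  B9: DF=∅

DF(B4) = ["B7"]

Answer: ["B7"]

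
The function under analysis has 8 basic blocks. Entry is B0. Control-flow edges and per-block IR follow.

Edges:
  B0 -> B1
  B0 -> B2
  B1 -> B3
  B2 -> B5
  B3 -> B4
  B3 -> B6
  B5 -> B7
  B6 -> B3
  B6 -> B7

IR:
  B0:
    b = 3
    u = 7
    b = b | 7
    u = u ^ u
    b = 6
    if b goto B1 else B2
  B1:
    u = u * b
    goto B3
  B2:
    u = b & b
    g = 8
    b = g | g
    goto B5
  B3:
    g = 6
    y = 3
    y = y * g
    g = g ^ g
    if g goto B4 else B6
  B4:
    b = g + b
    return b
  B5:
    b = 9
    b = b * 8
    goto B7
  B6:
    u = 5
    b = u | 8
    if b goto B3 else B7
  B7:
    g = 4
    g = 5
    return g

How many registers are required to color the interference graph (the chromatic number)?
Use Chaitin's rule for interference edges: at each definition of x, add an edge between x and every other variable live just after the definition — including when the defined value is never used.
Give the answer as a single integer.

Block summaries:
  B0: def={b,u} ue=∅
  B1: def={u} ue={b,u}
  B2: def={b,g,u} ue={b}
  B3: def={g,y} ue=∅
  B4: def={b} ue={b,g}
  B5: def={b} ue=∅
  B6: def={b,u} ue=∅
  B7: def={g} ue=∅

Backward fixpoint:
  B0: in=∅ out={b,u}
  B1: in={b,u} out={b}
  B2: in={b} out=∅
  B3: in={b} out={b,g}
  B4: in={b,g} out=∅
  B5: in=∅ out=∅
  B6: in=∅ out={b}
  B7: in=∅ out=∅

Conflict graph:
  b — {g,u,y}
  g — {b,y}
  u — {b}
  y — {b,g}

Registers:
  {b,g,y} pairwise interfere (3-clique) ⇒ χ ≥ 3
  assign b→c0 g→c1 u→c1 y→c2 — no edge inside a register ⇒ χ ≤ 3
  χ = 3

Answer: 3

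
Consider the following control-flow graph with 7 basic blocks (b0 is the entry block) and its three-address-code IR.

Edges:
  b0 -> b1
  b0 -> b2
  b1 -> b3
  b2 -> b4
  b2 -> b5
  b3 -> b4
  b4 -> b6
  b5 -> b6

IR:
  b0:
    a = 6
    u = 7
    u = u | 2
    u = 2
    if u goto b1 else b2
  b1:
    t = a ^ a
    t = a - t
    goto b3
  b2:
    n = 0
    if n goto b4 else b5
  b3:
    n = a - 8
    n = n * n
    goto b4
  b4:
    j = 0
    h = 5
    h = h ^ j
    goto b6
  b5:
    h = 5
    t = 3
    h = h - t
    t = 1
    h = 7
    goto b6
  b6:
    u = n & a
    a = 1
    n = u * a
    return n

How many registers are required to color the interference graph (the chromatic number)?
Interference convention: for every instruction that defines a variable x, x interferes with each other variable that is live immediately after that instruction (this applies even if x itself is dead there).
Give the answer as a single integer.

Answer: 4

Analysis:
Block summaries:
  b0: def={a,u} ue=∅
  b1: def={t} ue={a}
  b2: def={n} ue=∅
  b3: def={n} ue={a}
  b4: def={h,j} ue=∅
  b5: def={h,t} ue=∅
  b6: def={a,n,u} ue={a,n}

Live sets:
  b0: in=∅ out={a}
  b1: in={a} out={a}
  b2: in={a} out={a,n}
  b3: in={a} out={a,n}
  b4: in={a,n} out={a,n}
  b5: in={a,n} out={a,n}
  b6: in={a,n} out=∅

Interference:
  a: {h,j,n,t,u}
  h: {a,j,n,t}
  j: {a,h,n}
  n: {a,h,j,t}
  t: {a,h,n}
  u: {a}

Chromatic number:
  lower bound: {a,h,j,n} mutually conflict ⇒ χ ≥ 4
  4-colouring: R0={a}  R1={h,u}  R2={n}  R3={j,t}
  χ = 4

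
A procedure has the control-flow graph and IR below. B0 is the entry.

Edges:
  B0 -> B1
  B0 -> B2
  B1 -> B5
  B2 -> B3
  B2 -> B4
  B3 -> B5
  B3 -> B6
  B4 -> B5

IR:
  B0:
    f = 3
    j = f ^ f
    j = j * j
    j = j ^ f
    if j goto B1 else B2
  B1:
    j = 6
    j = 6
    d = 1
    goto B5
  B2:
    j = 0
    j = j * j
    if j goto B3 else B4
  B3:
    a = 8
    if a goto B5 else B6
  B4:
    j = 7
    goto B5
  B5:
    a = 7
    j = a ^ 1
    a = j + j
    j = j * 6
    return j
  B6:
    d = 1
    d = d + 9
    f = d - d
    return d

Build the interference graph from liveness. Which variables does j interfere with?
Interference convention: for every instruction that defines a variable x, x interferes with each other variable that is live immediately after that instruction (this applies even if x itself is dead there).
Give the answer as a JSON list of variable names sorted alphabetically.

Per-block:
  B0: {f,j} / ∅
  B1: {d,j} / ∅
  B2: {j} / ∅
  B3: {a} / ∅
  B4: {j} / ∅
  B5: {a,j} / ∅
  B6: {d,f} / ∅

Backward fixpoint:
  B0: in=∅ out=∅
  B1: in=∅ out=∅
  B2: in=∅ out=∅
  B3: in=∅ out=∅
  B4: in=∅ out=∅
  B5: in=∅ out=∅
  B6: in=∅ out=∅

Interference:
  a: {j}
  d: {f}
  f: {d,j}
  j: {a,f}

N(j) = ["a", "f"]

Answer: ["a", "f"]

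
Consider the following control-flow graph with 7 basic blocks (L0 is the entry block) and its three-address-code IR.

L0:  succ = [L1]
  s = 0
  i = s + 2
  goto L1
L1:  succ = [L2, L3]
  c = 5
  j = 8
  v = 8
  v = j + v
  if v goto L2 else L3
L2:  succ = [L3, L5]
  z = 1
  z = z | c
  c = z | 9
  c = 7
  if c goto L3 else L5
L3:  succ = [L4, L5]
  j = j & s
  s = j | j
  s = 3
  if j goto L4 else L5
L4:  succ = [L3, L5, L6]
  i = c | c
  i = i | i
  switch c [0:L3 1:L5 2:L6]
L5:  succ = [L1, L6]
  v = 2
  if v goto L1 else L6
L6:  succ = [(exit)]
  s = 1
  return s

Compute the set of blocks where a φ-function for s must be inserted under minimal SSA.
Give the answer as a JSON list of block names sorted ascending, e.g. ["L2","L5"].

Answer: ["L1", "L3", "L5", "L6"]

Derivation:
idom tree: L1←L0 L2←L1 L3←L1 L4←L3 L5←L1 L6←L1
Dom at joins:
  L1: preds {L0,L5}: {L0} ∩ {L0,L1,L5} = {L0}; idom=L0
  L3: preds {L1,L2,L4}: {L0,L1} ∩ {L0,L1,L2} ∩ {L0,L1,L3,L4} = {L0,L1}; idom=L1
  L5: preds {L2,L3,L4}: {L0,L1,L2} ∩ {L0,L1,L3} ∩ {L0,L1,L3,L4} = {L0,L1}; idom=L1
  L6: preds {L4,L5}: {L0,L1,L3,L4} ∩ {L0,L1,L5} = {L0,L1}; idom=L1

DF walk-up:
  L1←L0: walk · to L0
  L1←L5: walk L5→L1 to L0
  L3←L1: walk · to L1
  L3←L2: walk L2 to L1
  L3←L4: walk L4→L3 to L1
  L5←L2: walk L2 to L1
  L5←L3: walk L3 to L1
  L5←L4: walk L4→L3 to L1
  L6←L4: walk L4→L3 to L1
  L6←L5: walk L5 to L1
  L0 → ∅
  L1 → {L1}
  L2 → {L3,L5}
  L3 → {L3,L5,L6}
  L4 → {L3,L5,L6}
  L5 → {L1,L6}
  L6 → ∅

φ for s: defs {L0,L3,L6}
  DF⁺ = {L1,L3,L5,L6}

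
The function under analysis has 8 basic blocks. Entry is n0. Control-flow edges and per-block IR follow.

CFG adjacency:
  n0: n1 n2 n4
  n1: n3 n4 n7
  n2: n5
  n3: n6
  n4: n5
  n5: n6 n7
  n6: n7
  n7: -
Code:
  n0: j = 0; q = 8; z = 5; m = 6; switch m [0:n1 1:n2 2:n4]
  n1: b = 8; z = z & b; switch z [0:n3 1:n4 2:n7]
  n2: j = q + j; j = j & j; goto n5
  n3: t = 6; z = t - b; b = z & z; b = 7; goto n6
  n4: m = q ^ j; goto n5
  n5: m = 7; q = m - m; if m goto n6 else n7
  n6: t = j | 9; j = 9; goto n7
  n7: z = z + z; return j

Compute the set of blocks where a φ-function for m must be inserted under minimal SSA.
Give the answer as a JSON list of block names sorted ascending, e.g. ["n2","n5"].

idom tree: n1←n0 n2←n0 n3←n1 n4←n0 n5←n0 n6←n0 n7←n0
Dom at joins:
  n4: preds {n0,n1}: {n0} ∩ {n0,n1} = {n0}; idom=n0
  n5: preds {n2,n4}: {n0,n2} ∩ {n0,n4} = {n0}; idom=n0
  n6: preds {n3,n5}: {n0,n1,n3} ∩ {n0,n5} = {n0}; idom=n0
  n7: preds {n1,n5,n6}: {n0,n1} ∩ {n0,n5} ∩ {n0,n6} = {n0}; idom=n0

DF derivation:
  join n4 pred n0: · stop@n0
  join n4 pred n1: n1 stop@n0
  join n5 pred n2: n2 stop@n0
  join n5 pred n4: n4 stop@n0
  join n6 pred n3: n3→n1 stop@n0
  join n6 pred n5: n5 stop@n0
  join n7 pred n1: n1 stop@n0
  join n7 pred n5: n5 stop@n0
  join n7 pred n6: n6 stop@n0
  DF(n0)=∅
  DF(n1)={n4,n6,n7}
  DF(n2)={n5}
  DF(n3)={n6}
  DF(n4)={n5}
  DF(n5)={n6,n7}
  DF(n6)={n7}
  DF(n7)=∅

φ for m: defs {n0,n4,n5}
  DF⁺ = {n5,n6,n7}

Answer: ["n5", "n6", "n7"]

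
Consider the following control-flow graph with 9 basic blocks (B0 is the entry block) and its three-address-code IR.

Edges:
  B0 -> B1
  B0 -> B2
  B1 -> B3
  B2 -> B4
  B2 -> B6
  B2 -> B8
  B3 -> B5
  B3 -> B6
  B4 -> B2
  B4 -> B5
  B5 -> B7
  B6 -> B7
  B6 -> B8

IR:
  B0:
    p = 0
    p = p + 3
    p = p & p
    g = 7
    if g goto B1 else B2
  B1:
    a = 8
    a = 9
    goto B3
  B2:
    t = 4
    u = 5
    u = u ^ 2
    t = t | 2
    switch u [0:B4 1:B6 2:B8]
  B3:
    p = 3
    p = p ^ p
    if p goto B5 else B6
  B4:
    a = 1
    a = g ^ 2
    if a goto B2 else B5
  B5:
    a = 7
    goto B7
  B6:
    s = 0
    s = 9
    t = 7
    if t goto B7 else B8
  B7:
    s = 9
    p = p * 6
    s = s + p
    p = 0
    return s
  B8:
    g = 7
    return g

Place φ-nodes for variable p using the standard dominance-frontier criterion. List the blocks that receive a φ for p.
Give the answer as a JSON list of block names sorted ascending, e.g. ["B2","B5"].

idom tree: B1←B0 B2←B0 B3←B1 B4←B2 B5←B0 B6←B0 B7←B0 B8←B0
Dom at joins:
  B2: preds {B0,B4}: {B0} ∩ {B0,B2,B4} = {B0}; idom=B0
  B5: preds {B3,B4}: {B0,B1,B3} ∩ {B0,B2,B4} = {B0}; idom=B0
  B6: preds {B2,B3}: {B0,B2} ∩ {B0,B1,B3} = {B0}; idom=B0
  B7: preds {B5,B6}: {B0,B5} ∩ {B0,B6} = {B0}; idom=B0
  B8: preds {B2,B6}: {B0,B2} ∩ {B0,B6} = {B0}; idom=B0

DF walk-up:
  join B2 pred B0: · stop@B0
  join B2 pred B4: B4→B2 stop@B0
  join B5 pred B3: B3→B1 stop@B0
  join B5 pred B4: B4→B2 stop@B0
  join B6 pred B2: B2 stop@B0
  join B6 pred B3: B3→B1 stop@B0
  join B7 pred B5: B5 stop@B0
  join B7 pred B6: B6 stop@B0
  join B8 pred B2: B2 stop@B0
  join B8 pred B6: B6 stop@B0
  B0: DF=∅
  B1: DF={B5,B6}
  B2: DF={B2,B5,B6,B8}
  B3: DF={B5,B6}
  B4: DF={B2,B5}
  B5: DF={B7}
  B6: DF={B7,B8}
  B7: DF=∅
  B8: DF=∅

φ for p: defs {B0,B3,B7}
  DF⁺ = {B5,B6,B7,B8}

Answer: ["B5", "B6", "B7", "B8"]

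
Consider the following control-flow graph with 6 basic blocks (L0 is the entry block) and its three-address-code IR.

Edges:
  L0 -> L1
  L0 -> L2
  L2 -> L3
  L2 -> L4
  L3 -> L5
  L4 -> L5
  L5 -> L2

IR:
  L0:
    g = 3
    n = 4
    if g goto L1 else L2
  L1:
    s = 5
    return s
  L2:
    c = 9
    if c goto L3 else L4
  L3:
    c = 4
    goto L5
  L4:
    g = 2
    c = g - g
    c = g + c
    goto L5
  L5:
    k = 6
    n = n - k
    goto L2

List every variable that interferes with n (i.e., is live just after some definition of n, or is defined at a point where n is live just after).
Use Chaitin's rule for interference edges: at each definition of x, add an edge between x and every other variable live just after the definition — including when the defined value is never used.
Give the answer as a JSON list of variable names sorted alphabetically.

def/use:
  L0: {g,n} / ∅
  L1: {s} / ∅
  L2: {c} / ∅
  L3: {c} / ∅
  L4: {c,g} / ∅
  L5: {k,n} / {n}

Backward fixpoint:
  L0 li=∅ lo={n}
  L1 li=∅ lo=∅
  L2 li={n} lo={n}
  L3 li={n} lo={n}
  L4 li={n} lo={n}
  L5 li={n} lo={n}

Interference:
  c: {g,n}
  g: {c,n}
  k: {n}
  n: {c,g,k}
  s: ∅

N(n) = ["c", "g", "k"]

Answer: ["c", "g", "k"]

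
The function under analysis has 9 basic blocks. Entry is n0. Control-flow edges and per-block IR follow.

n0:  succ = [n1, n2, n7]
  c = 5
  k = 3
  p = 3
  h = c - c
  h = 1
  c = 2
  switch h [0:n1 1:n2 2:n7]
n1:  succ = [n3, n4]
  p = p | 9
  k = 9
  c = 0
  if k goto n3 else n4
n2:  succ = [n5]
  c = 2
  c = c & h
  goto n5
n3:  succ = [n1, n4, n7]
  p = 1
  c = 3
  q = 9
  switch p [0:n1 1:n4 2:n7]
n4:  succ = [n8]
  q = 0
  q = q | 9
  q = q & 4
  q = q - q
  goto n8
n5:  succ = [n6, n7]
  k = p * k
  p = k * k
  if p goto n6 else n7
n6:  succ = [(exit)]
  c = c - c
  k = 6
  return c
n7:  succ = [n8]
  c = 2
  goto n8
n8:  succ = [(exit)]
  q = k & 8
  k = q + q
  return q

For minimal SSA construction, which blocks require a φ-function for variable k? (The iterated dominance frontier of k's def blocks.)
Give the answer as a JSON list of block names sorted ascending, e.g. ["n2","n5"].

Answer: ["n1", "n7", "n8"]

Working:
idom tree: n1←n0 n2←n0 n3←n1 n4←n1 n5←n2 n6←n5 n7←n0 n8←n0
Dom∩ at merges:
  n1: preds {n0,n3}: {n0} ∩ {n0,n1,n3} = {n0}; idom=n0
  n4: preds {n1,n3}: {n0,n1} ∩ {n0,n1,n3} = {n0,n1}; idom=n1
  n7: preds {n0,n3,n5}: {n0} ∩ {n0,n1,n3} ∩ {n0,n2,n5} = {n0}; idom=n0
  n8: preds {n4,n7}: {n0,n1,n4} ∩ {n0,n7} = {n0}; idom=n0

Frontier:
  n1←n0: walk · to n0
  n1←n3: walk n3→n1 to n0
  n4←n1: walk · to n1
  n4←n3: walk n3 to n1
  n7←n0: walk · to n0
  n7←n3: walk n3→n1 to n0
  n7←n5: walk n5→n2 to n0
  n8←n4: walk n4→n1 to n0
  n8←n7: walk n7 to n0
  n0: DF=∅
  n1: DF={n1,n7,n8}
  n2: DF={n7}
  n3: DF={n1,n4,n7}
  n4: DF={n8}
  n5: DF={n7}
  n6: DF=∅
  n7: DF={n8}
  n8: DF=∅

φ for k: defs {n0,n1,n5,n6,n8}
  DF⁺ = {n1,n7,n8}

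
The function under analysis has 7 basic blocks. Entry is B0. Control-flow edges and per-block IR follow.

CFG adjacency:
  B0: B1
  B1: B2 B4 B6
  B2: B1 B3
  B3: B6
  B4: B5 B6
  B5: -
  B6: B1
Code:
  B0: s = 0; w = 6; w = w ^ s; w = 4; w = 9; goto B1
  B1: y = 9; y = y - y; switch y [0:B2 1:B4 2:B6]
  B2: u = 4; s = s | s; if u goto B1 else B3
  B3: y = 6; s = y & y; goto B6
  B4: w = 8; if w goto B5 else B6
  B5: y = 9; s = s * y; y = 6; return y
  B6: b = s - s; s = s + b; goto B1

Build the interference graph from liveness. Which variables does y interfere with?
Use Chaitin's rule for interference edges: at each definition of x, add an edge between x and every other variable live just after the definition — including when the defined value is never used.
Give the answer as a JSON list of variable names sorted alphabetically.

Answer: ["s"]

Analysis:
Per-block:
  B0: {s,w} / ∅
  B1: {y} / ∅
  B2: {s,u} / {s}
  B3: {s,y} / ∅
  B4: {w} / ∅
  B5: {s,y} / {s}
  B6: {b,s} / {s}

Live sets:
  B0 li=∅ lo={s}
  B1 li={s} lo={s}
  B2 li={s} lo={s}
  B3 li=∅ lo={s}
  B4 li={s} lo={s}
  B5 li={s} lo=∅
  B6 li={s} lo={s}

Conflict graph:
  b — {s}
  s — {b,u,w,y}
  u — {s}
  w — {s}
  y — {s}

N(y) = ["s"]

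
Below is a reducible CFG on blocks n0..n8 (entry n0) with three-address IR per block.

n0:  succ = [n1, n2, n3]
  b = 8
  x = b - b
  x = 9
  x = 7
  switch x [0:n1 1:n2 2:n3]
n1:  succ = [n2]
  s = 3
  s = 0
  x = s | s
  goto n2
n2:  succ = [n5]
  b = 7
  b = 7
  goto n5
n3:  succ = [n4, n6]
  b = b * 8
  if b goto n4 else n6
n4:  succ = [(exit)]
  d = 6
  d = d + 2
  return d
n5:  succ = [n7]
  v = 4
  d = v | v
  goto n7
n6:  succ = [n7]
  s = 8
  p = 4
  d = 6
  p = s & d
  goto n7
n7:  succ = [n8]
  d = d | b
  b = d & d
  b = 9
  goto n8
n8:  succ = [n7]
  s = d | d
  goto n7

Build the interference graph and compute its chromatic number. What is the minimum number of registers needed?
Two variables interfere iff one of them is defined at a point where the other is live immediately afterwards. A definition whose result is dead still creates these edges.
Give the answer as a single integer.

Answer: 4

Derivation:
def/use:
  n0: def={b,x} ue=∅
  n1: def={s,x} ue=∅
  n2: def={b} ue=∅
  n3: def={b} ue={b}
  n4: def={d} ue=∅
  n5: def={d,v} ue=∅
  n6: def={d,p,s} ue=∅
  n7: def={b,d} ue={b,d}
  n8: def={s} ue={d}

Live sets:
  n0 li=∅ lo={b}
  n1 li=∅ lo=∅
  n2 li=∅ lo={b}
  n3 li={b} lo={b}
  n4 li=∅ lo=∅
  n5 li={b} lo={b,d}
  n6 li={b} lo={b,d}
  n7 li={b,d} lo={b,d}
  n8 li={b,d} lo={b,d}

Interference:
  b: {d,p,s,v,x}
  d: {b,p,s}
  p: {b,d,s}
  s: {b,d,p}
  v: {b}
  x: {b}

Registers:
  clique {b,d,p,s} ⇒ need ≥ 4
  assign b→R0 d→R1 p→R2 s→R3 v→R1 x→R1 — no edge inside a register ⇒ χ ≤ 4
  χ = 4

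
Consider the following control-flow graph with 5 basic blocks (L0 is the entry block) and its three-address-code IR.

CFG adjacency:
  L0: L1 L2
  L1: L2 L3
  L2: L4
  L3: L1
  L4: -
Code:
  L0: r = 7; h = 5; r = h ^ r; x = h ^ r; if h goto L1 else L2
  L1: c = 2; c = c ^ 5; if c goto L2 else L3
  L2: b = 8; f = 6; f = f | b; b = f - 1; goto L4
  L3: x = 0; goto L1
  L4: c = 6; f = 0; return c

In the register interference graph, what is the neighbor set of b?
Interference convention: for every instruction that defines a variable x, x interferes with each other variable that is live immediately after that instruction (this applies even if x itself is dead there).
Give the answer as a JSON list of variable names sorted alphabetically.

Answer: ["f"]

Working:
Block summaries:
  L0: def={h,r,x} ue=∅
  L1: def={c} ue=∅
  L2: def={b,f} ue=∅
  L3: def={x} ue=∅
  L4: def={c,f} ue=∅

Liveness:
  live L0: ∅→∅
  live L1: ∅→∅
  live L2: ∅→∅
  live L3: ∅→∅
  live L4: ∅→∅

Interference:
  b↔{f}
  c↔{f}
  f↔{b,c}
  h↔{r,x}
  r↔{h}
  x↔{h}

N(b) = ["f"]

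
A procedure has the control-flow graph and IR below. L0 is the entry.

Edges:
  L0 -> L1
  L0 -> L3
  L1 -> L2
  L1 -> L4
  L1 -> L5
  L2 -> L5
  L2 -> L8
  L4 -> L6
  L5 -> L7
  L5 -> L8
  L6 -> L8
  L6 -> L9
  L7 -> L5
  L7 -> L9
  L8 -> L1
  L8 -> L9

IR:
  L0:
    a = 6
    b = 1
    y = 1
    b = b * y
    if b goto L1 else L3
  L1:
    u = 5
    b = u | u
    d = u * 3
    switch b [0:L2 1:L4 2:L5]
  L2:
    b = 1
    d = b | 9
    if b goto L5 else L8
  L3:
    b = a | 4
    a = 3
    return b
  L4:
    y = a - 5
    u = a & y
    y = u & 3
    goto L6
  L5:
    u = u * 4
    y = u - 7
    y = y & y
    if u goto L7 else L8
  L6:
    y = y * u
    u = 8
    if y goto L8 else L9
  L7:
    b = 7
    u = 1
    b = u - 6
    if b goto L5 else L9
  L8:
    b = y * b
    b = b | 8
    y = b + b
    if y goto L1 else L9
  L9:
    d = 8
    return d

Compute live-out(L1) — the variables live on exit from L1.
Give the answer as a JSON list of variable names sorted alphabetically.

Answer: ["a", "b", "u", "y"]

Working:
Block summaries:
  L0: def={a,b,y} ue=∅
  L1: def={b,d,u} ue=∅
  L2: def={b,d} ue=∅
  L3: def={a,b} ue={a}
  L4: def={u,y} ue={a}
  L5: def={u,y} ue={u}
  L6: def={u,y} ue={u,y}
  L7: def={b,u} ue=∅
  L8: def={b,y} ue={b,y}
  L9: def={d} ue=∅

Backward fixpoint:
  L0: in=∅ out={a,y}
  L1: in={a,y} out={a,b,u,y}
  L2: in={a,u,y} out={a,b,u,y}
  L3: in={a} out=∅
  L4: in={a,b} out={a,b,u,y}
  L5: in={a,b,u} out={a,b,y}
  L6: in={a,b,u,y} out={a,b,y}
  L7: in={a} out={a,b,u}
  L8: in={a,b,y} out={a,y}
  L9: in=∅ out=∅

live-out(L1) = ["a", "b", "u", "y"]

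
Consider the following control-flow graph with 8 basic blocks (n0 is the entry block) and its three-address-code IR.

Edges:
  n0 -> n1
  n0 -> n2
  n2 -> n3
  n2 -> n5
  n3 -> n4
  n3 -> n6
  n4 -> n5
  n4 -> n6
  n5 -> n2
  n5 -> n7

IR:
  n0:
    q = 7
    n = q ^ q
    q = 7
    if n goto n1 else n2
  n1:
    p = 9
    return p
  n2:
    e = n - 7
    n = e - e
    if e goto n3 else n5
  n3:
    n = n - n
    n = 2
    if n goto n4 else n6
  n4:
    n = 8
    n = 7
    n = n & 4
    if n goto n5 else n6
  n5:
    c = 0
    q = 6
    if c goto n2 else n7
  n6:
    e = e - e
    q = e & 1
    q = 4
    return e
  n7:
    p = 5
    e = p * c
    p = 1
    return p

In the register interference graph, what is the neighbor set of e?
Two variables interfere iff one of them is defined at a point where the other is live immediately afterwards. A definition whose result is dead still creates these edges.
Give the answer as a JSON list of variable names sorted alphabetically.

Answer: ["n", "q"]

Analysis:
def/use:
  n0: {n,q} / ∅
  n1: {p} / ∅
  n2: {e,n} / {n}
  n3: {n} / {n}
  n4: {n} / ∅
  n5: {c,q} / ∅
  n6: {e,q} / {e}
  n7: {e,p} / {c}

Liveness:
  live n0: ∅→{n}
  live n1: ∅→∅
  live n2: {n}→{e,n}
  live n3: {e,n}→{e}
  live n4: {e}→{e,n}
  live n5: {n}→{c,n}
  live n6: {e}→∅
  live n7: {c}→∅

Interfere edges:
  c: {n,p,q}
  e: {n,q}
  n: {c,e,q}
  p: {c}
  q: {c,e,n}

N(e) = ["n", "q"]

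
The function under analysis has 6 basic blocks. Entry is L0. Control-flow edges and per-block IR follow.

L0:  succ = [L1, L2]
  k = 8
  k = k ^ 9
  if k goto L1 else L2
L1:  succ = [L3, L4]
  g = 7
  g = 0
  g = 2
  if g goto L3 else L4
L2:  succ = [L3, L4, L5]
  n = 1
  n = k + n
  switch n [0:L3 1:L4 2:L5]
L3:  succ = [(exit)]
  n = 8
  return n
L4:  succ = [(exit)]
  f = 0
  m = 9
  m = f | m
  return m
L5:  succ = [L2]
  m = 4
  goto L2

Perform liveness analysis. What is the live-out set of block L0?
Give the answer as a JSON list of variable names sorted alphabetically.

Answer: ["k"]

Derivation:
Per-block:
  L0: def={k} ue=∅
  L1: def={g} ue=∅
  L2: def={n} ue={k}
  L3: def={n} ue=∅
  L4: def={f,m} ue=∅
  L5: def={m} ue=∅

Backward fixpoint:
  live L0: ∅→{k}
  live L1: ∅→∅
  live L2: {k}→{k}
  live L3: ∅→∅
  live L4: ∅→∅
  live L5: {k}→{k}

live-out(L0) = ["k"]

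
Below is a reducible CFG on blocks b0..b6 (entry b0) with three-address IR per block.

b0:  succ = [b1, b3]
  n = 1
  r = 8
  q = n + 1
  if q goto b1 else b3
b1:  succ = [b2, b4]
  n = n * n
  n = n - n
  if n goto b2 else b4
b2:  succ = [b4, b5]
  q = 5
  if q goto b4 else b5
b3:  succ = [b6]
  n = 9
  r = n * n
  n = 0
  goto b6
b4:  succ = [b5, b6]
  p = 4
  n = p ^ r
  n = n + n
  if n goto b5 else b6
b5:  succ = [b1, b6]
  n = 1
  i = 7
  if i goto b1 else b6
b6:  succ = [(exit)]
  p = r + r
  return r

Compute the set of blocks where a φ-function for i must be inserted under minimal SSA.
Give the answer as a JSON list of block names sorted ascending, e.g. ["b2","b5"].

idom tree: b1←b0 b2←b1 b3←b0 b4←b1 b5←b1 b6←b0
Join-block Dom:
  b1: preds {b0,b5}: {b0} ∩ {b0,b1,b5} = {b0}; idom=b0
  b4: preds {b1,b2}: {b0,b1} ∩ {b0,b1,b2} = {b0,b1}; idom=b1
  b5: preds {b2,b4}: {b0,b1,b2} ∩ {b0,b1,b4} = {b0,b1}; idom=b1
  b6: preds {b3,b4,b5}: {b0,b3} ∩ {b0,b1,b4} ∩ {b0,b1,b5} = {b0}; idom=b0

Frontier:
  b1←b0: walk · to b0
  b1←b5: walk b5→b1 to b0
  b4←b1: walk · to b1
  b4←b2: walk b2 to b1
  b5←b2: walk b2 to b1
  b5←b4: walk b4 to b1
  b6←b3: walk b3 to b0
  b6←b4: walk b4→b1 to b0
  b6←b5: walk b5→b1 to b0
  b0 → ∅
  b1 → {b1,b6}
  b2 → {b4,b5}
  b3 → {b6}
  b4 → {b5,b6}
  b5 → {b1,b6}
  b6 → ∅

φ for i: defs {b5}
  DF⁺ = {b1,b6}

Answer: ["b1", "b6"]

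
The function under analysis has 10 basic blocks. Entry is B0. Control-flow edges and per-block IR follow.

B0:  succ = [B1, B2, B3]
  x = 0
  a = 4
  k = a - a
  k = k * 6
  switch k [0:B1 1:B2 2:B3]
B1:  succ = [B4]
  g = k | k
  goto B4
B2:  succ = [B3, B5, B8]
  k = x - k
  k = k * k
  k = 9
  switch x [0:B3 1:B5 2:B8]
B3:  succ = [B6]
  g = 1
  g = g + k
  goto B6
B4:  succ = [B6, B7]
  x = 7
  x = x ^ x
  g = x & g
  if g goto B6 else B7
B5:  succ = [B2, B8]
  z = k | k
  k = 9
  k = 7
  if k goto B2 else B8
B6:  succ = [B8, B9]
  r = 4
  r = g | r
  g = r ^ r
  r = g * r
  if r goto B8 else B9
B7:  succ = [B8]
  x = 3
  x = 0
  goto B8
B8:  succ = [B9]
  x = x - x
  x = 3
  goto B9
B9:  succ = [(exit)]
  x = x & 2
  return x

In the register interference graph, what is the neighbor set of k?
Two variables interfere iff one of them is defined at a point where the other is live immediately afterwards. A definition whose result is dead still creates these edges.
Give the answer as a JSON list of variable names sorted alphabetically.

Per-block:
  B0: {a,k,x} / ∅
  B1: {g} / {k}
  B2: {k} / {k,x}
  B3: {g} / {k}
  B4: {g,x} / {g}
  B5: {k,z} / {k}
  B6: {g,r} / {g}
  B7: {x} / ∅
  B8: {x} / {x}
  B9: {x} / {x}

Liveness:
  B0 li=∅ lo={k,x}
  B1 li={k} lo={g}
  B2 li={k,x} lo={k,x}
  B3 li={k,x} lo={g,x}
  B4 li={g} lo={g,x}
  B5 li={k,x} lo={k,x}
  B6 li={g,x} lo={x}
  B7 li=∅ lo={x}
  B8 li={x} lo={x}
  B9 li={x} lo=∅

Conflict graph:
  a: {x}
  g: {k,r,x}
  k: {g,x}
  r: {g,x}
  x: {a,g,k,r,z}
  z: {x}

N(k) = ["g", "x"]

Answer: ["g", "x"]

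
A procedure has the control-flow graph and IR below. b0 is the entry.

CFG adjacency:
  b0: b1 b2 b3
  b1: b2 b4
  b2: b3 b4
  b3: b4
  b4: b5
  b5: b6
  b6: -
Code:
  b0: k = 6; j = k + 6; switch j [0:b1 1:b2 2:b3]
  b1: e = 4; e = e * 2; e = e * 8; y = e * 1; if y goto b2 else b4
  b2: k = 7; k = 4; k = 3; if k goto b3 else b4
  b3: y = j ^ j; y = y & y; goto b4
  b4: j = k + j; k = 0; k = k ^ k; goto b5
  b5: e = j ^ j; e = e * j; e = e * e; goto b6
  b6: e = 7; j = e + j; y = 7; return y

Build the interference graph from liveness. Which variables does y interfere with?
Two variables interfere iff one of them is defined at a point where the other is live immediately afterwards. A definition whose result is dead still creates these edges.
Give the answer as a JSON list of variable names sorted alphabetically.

Answer: ["j", "k"]

Derivation:
Per-block:
  b0: def={j,k} ue=∅
  b1: def={e,y} ue=∅
  b2: def={k} ue=∅
  b3: def={y} ue={j}
  b4: def={j,k} ue={j,k}
  b5: def={e} ue={j}
  b6: def={e,j,y} ue={j}

Liveness:
  live b0: ∅→{j,k}
  live b1: {j,k}→{j,k}
  live b2: {j}→{j,k}
  live b3: {j,k}→{j,k}
  live b4: {j,k}→{j}
  live b5: {j}→{j}
  live b6: {j}→∅

Interfere edges:
  e: {j,k}
  j: {e,k,y}
  k: {e,j,y}
  y: {j,k}

N(y) = ["j", "k"]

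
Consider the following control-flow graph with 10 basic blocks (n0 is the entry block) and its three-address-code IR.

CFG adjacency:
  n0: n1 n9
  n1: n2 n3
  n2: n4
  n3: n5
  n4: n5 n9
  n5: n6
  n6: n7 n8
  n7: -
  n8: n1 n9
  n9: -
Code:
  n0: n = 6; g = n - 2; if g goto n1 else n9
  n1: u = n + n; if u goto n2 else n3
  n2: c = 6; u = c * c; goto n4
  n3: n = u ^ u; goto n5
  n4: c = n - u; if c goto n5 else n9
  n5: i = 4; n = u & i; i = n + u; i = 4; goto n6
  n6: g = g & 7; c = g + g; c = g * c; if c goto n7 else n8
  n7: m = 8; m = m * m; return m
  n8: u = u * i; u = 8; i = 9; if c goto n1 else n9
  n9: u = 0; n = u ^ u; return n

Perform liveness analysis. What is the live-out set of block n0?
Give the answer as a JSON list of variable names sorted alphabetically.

Block summaries:
  n0 def {g,n} use ∅
  n1 def {u} use {n}
  n2 def {c,u} use ∅
  n3 def {n} use {u}
  n4 def {c} use {n,u}
  n5 def {i,n} use {u}
  n6 def {c,g} use {g}
  n7 def {m} use ∅
  n8 def {i,u} use {c,i,u}
  n9 def {n,u} use ∅

Live sets:
  n0: in=∅ out={g,n}
  n1: in={g,n} out={g,n,u}
  n2: in={g,n} out={g,n,u}
  n3: in={g,u} out={g,u}
  n4: in={g,n,u} out={g,u}
  n5: in={g,u} out={g,i,n,u}
  n6: in={g,i,n,u} out={c,g,i,n,u}
  n7: in=∅ out=∅
  n8: in={c,g,i,n,u} out={g,n}
  n9: in=∅ out=∅

live-out(n0) = ["g", "n"]

Answer: ["g", "n"]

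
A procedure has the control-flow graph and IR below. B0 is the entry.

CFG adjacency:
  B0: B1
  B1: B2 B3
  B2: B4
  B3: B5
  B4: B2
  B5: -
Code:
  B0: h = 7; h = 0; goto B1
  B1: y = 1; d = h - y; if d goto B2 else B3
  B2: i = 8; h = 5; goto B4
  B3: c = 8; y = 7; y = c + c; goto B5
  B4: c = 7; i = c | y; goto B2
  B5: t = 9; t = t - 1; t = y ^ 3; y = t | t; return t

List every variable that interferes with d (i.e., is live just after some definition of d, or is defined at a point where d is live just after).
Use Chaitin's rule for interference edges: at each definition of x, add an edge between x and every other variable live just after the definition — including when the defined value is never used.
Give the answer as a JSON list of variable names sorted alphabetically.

Answer: ["y"]

Working:
Block summaries:
  B0: {h} / ∅
  B1: {d,y} / {h}
  B2: {h,i} / ∅
  B3: {c,y} / ∅
  B4: {c,i} / {y}
  B5: {t,y} / {y}

Live sets:
  live B0: ∅→{h}
  live B1: {h}→{y}
  live B2: {y}→{y}
  live B3: ∅→{y}
  live B4: {y}→{y}
  live B5: {y}→∅

Interference:
  c — {y}
  d — {y}
  h — {y}
  i — {y}
  t — {y}
  y — {c,d,h,i,t}

N(d) = ["y"]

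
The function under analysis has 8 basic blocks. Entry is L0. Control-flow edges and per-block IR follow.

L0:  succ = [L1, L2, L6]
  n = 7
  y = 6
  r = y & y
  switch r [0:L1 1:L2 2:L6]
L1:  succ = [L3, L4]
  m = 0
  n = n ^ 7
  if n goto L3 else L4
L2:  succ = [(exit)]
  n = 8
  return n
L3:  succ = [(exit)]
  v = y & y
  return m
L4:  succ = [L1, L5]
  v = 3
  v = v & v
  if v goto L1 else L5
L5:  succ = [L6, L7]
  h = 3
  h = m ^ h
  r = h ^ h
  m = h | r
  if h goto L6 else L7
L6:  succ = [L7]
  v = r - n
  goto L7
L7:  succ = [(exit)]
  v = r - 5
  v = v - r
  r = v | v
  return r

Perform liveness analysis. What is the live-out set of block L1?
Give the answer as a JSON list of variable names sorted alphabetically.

Per-block:
  L0: {n,r,y} / ∅
  L1: {m,n} / {n}
  L2: {n} / ∅
  L3: {v} / {m,y}
  L4: {v} / ∅
  L5: {h,m,r} / {m}
  L6: {v} / {n,r}
  L7: {r,v} / {r}

Backward fixpoint:
  L0: in=∅ out={n,r,y}
  L1: in={n,y} out={m,n,y}
  L2: in=∅ out=∅
  L3: in={m,y} out=∅
  L4: in={m,n,y} out={m,n,y}
  L5: in={m,n} out={n,r}
  L6: in={n,r} out={r}
  L7: in={r} out=∅

live-out(L1) = ["m", "n", "y"]

Answer: ["m", "n", "y"]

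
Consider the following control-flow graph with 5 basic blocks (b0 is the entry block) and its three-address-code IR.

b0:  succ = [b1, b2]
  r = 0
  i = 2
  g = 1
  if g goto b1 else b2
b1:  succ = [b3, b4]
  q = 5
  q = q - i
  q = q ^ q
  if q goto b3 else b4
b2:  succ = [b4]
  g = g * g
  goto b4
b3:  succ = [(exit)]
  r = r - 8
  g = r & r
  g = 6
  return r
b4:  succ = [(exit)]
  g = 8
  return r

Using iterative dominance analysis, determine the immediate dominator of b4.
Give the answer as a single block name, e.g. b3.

idom tree: b1←b0 b2←b0 b3←b1 b4←b0
Dom∩ at merges:
  b4: preds {b1,b2}: {b0,b1} ∩ {b0,b2} = {b0}; idom=b0

idom(b4) = b0

Answer: b0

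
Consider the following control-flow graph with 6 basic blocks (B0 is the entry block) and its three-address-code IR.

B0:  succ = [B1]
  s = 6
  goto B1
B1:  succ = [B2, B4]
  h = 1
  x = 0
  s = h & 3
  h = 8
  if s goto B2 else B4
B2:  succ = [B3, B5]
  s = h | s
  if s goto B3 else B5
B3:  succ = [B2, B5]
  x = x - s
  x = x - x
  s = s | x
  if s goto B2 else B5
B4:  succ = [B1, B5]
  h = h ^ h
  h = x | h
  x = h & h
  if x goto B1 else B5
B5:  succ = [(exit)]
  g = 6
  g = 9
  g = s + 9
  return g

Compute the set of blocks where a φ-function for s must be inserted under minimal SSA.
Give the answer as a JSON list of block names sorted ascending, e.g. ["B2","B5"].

Answer: ["B1", "B2", "B5"]

Working:
idom tree: B1←B0 B2←B1 B3←B2 B4←B1 B5←B1
Dom∩ at merges:
  B1: preds {B0,B4}: {B0} ∩ {B0,B1,B4} = {B0}; idom=B0
  B2: preds {B1,B3}: {B0,B1} ∩ {B0,B1,B2,B3} = {B0,B1}; idom=B1
  B5: preds {B2,B3,B4}: {B0,B1,B2} ∩ {B0,B1,B2,B3} ∩ {B0,B1,B4} = {B0,B1}; idom=B1

DF derivation:
  join B1 pred B0: · stop@B0
  join B1 pred B4: B4→B1 stop@B0
  join B2 pred B1: · stop@B1
  join B2 pred B3: B3→B2 stop@B1
  join B5 pred B2: B2 stop@B1
  join B5 pred B3: B3→B2 stop@B1
  join B5 pred B4: B4 stop@B1
  B0: DF=∅
  B1: DF={B1}
  B2: DF={B2,B5}
  B3: DF={B2,B5}
  B4: DF={B1,B5}
  B5: DF=∅

φ for s: defs {B0,B1,B2,B3}
  DF⁺ = {B1,B2,B5}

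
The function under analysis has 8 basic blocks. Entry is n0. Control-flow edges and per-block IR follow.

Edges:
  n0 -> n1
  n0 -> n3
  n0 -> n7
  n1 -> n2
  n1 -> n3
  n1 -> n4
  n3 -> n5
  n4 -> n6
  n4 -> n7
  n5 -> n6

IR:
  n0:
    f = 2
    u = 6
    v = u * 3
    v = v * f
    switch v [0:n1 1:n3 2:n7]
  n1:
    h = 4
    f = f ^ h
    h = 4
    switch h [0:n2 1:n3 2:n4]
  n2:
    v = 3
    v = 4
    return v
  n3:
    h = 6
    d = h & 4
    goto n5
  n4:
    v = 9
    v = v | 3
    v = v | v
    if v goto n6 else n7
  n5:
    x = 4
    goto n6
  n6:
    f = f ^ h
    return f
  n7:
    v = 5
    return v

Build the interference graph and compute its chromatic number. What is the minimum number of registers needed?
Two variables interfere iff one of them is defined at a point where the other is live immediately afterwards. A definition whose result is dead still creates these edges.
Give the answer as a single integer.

Answer: 3

Working:
Block summaries:
  n0: def={f,u,v} ue=∅
  n1: def={f,h} ue={f}
  n2: def={v} ue=∅
  n3: def={d,h} ue=∅
  n4: def={v} ue=∅
  n5: def={x} ue=∅
  n6: def={f} ue={f,h}
  n7: def={v} ue=∅

Liveness:
  n0 li=∅ lo={f}
  n1 li={f} lo={f,h}
  n2 li=∅ lo=∅
  n3 li={f} lo={f,h}
  n4 li={f,h} lo={f,h}
  n5 li={f,h} lo={f,h}
  n6 li={f,h} lo=∅
  n7 li=∅ lo=∅

Interfere edges:
  d — {f,h}
  f — {d,h,u,v,x}
  h — {d,f,v,x}
  u — {f}
  v — {f,h}
  x — {f,h}

Registers:
  {d,f,h} pairwise interfere (3-clique) ⇒ χ ≥ 3
  3-colouring: R0={f}  R1={h,u}  R2={d,v,x}
  χ = 3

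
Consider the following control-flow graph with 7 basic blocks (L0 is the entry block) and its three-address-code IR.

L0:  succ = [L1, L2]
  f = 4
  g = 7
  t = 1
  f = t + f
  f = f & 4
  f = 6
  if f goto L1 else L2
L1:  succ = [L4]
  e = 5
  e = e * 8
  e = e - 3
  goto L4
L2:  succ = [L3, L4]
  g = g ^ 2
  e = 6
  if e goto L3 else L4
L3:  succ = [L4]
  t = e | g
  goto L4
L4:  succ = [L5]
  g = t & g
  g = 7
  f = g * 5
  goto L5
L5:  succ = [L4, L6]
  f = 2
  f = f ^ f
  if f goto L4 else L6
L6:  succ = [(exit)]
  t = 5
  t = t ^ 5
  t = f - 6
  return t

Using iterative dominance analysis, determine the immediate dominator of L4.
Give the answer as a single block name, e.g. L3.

Answer: L0

Analysis:
idom tree: L1←L0 L2←L0 L3←L2 L4←L0 L5←L4 L6←L5
Dom∩ at merges:
  L4: preds {L1,L2,L3,L5}: {L0,L1} ∩ {L0,L2} ∩ {L0,L2,L3} ∩ {L0,L4,L5} = {L0}; idom=L0

idom(L4) = L0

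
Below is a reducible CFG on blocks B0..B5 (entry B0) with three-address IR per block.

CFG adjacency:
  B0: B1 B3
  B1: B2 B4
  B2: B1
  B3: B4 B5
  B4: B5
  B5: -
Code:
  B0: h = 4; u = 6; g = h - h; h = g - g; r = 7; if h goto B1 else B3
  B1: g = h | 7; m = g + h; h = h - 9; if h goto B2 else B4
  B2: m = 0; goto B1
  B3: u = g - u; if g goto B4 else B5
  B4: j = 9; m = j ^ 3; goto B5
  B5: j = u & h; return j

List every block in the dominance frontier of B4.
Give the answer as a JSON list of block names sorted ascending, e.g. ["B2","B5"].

idom tree: B1←B0 B2←B1 B3←B0 B4←B0 B5←B0
Dom∩ at merges:
  B1: preds {B0,B2}: {B0} ∩ {B0,B1,B2} = {B0}; idom=B0
  B4: preds {B1,B3}: {B0,B1} ∩ {B0,B3} = {B0}; idom=B0
  B5: preds {B3,B4}: {B0,B3} ∩ {B0,B4} = {B0}; idom=B0

DF walk-up:
  join B1 pred B0: · stop@B0
  join B1 pred B2: B2→B1 stop@B0
  join B4 pred B1: B1 stop@B0
  join B4 pred B3: B3 stop@B0
  join B5 pred B3: B3 stop@B0
  join B5 pred B4: B4 stop@B0
  B0: DF=∅
  B1: DF={B1,B4}
  B2: DF={B1}
  B3: DF={B4,B5}
  B4: DF={B5}
  B5: DF=∅

DF(B4) = ["B5"]

Answer: ["B5"]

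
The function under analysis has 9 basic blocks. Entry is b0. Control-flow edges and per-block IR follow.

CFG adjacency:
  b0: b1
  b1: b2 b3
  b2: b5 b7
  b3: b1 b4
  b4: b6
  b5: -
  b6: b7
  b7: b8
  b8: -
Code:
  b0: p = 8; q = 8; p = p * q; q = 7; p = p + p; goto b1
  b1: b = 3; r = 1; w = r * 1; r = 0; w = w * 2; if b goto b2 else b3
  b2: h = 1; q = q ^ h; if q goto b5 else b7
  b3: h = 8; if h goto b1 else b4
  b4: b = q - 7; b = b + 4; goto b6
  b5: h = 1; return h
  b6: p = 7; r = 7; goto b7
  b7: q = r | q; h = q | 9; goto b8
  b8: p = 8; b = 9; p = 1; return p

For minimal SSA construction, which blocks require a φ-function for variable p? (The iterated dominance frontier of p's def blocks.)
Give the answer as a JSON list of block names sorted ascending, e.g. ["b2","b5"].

Answer: ["b7"]

Derivation:
idom tree: b1←b0 b2←b1 b3←b1 b4←b3 b5←b2 b6←b4 b7←b1 b8←b7
Join-block Dom:
  b1: preds {b0,b3}: {b0} ∩ {b0,b1,b3} = {b0}; idom=b0
  b7: preds {b2,b6}: {b0,b1,b2} ∩ {b0,b1,b3,b4,b6} = {b0,b1}; idom=b1

Frontier:
  join b1 pred b0: · stop@b0
  join b1 pred b3: b3→b1 stop@b0
  join b7 pred b2: b2 stop@b1
  join b7 pred b6: b6→b4→b3 stop@b1
  DF(b0)=∅
  DF(b1)={b1}
  DF(b2)={b7}
  DF(b3)={b1,b7}
  DF(b4)={b7}
  DF(b5)=∅
  DF(b6)={b7}
  DF(b7)=∅
  DF(b8)=∅

φ for p: defs {b0,b6,b8}
  DF⁺ = {b7}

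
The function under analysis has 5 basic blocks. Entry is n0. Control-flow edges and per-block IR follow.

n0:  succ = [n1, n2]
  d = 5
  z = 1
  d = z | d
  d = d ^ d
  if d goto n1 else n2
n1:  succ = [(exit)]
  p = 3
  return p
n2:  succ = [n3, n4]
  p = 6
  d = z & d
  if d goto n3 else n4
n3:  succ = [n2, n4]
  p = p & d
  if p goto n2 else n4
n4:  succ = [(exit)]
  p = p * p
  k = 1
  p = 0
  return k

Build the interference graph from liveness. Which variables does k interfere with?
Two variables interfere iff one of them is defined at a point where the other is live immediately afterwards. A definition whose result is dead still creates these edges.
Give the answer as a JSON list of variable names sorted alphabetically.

Answer: ["p"]

Derivation:
Block summaries:
  n0: def={d,z} ue=∅
  n1: def={p} ue=∅
  n2: def={d,p} ue={d,z}
  n3: def={p} ue={d,p}
  n4: def={k,p} ue={p}

Live sets:
  n0: in=∅ out={d,z}
  n1: in=∅ out=∅
  n2: in={d,z} out={d,p,z}
  n3: in={d,p,z} out={d,p,z}
  n4: in={p} out=∅

Conflict graph:
  d: {p,z}
  k: {p}
  p: {d,k,z}
  z: {d,p}

N(k) = ["p"]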